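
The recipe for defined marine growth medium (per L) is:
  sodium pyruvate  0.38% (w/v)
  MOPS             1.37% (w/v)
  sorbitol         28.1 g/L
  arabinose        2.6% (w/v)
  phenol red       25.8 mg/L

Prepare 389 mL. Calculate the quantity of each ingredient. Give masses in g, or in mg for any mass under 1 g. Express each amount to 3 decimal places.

sodium pyruvate 1.478 g; MOPS 5.329 g; sorbitol 10.931 g; arabinose 10.114 g; phenol red 10.036 mg

Working volume: 389 mL = 0.389 L.
sodium pyruvate: 0.38% w/v = 3.8 g/L → 3.8 × 0.389 L = 1.478 g
MOPS: 1.37% w/v = 13.7 g/L → 13.7 × 0.389 L = 5.329 g
sorbitol: 28.1 g/L × 0.389 L = 10.931 g
arabinose: 2.6 g per 100 mL × 389 mL ÷ 100 = 10.114 g
phenol red: 25.8 mg/L × 0.389 L = 10.036 mg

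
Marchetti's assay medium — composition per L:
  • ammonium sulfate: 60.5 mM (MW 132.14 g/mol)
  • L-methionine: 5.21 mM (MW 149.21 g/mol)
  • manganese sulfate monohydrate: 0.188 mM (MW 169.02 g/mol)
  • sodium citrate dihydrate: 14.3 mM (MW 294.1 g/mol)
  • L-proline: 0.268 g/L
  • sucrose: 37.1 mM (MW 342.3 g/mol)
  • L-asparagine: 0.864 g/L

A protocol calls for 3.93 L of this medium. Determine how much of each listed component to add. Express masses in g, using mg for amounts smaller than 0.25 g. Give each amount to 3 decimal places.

Scale factor relative to 1 L: 3.93.
ammonium sulfate: 60.5 mmol/L × 132.14 g/mol × 3.93 L ÷ 1000 = 31.418 g
L-methionine: 5.21 mmol/L × 149.21 g/mol × 3.93 L ÷ 1000 = 3.055 g
manganese sulfate monohydrate: 0.188 mmol/L × 169.02 mg/mmol × 3.93 L = 124.879 mg
sodium citrate dihydrate: 14.3 mmol/L × 294.1 g/mol × 3.93 L ÷ 1000 = 16.528 g
L-proline: 0.268 g/L × 3.93 L = 1.053 g
sucrose: 37.1 mmol/L × 342.3 g/mol × 3.93 L ÷ 1000 = 49.908 g
L-asparagine: 0.864 g/L × 3.93 L = 3.396 g

ammonium sulfate 31.418 g; L-methionine 3.055 g; manganese sulfate monohydrate 124.879 mg; sodium citrate dihydrate 16.528 g; L-proline 1.053 g; sucrose 49.908 g; L-asparagine 3.396 g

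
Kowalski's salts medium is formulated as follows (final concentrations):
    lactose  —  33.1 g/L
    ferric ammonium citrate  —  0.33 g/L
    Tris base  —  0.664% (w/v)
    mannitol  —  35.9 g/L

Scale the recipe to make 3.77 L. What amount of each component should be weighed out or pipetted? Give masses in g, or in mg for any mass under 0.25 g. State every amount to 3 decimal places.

Working volume: 3.77 L.
lactose: 33.1 g/L × 3.77 L = 124.787 g
ferric ammonium citrate: 0.33 g/L × 3.77 L = 1.244 g
Tris base: 0.664% w/v = 6.64 g/L → 6.64 × 3.77 L = 25.033 g
mannitol: 35.9 g/L × 3.77 L = 135.343 g

lactose 124.787 g; ferric ammonium citrate 1.244 g; Tris base 25.033 g; mannitol 135.343 g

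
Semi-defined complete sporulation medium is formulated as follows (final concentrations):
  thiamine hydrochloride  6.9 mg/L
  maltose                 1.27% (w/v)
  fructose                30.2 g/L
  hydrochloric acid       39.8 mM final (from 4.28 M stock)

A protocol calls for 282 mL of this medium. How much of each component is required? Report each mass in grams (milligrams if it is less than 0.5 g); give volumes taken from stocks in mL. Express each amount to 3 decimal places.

Working volume: 282 mL = 0.282 L.
thiamine hydrochloride: 6.9 mg/L × 0.282 L = 1.946 mg
maltose: 1.27% w/v = 12.7 g/L → 12.7 × 0.282 L = 3.581 g
fructose: 30.2 g/L × 0.282 L = 8.516 g
hydrochloric acid: C1V1 = C2V2 → 39.8 mM × 282 mL ÷ 4280 mM = 2.622 mL

thiamine hydrochloride 1.946 mg; maltose 3.581 g; fructose 8.516 g; hydrochloric acid 2.622 mL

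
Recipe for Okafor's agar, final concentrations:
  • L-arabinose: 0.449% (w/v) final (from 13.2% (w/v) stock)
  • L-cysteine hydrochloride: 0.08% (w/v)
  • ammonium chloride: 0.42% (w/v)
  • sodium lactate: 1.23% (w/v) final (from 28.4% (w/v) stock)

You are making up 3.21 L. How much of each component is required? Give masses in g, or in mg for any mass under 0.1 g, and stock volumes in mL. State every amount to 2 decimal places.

Scale factor relative to 1 L: 3.21.
L-arabinose: C1V1 = C2V2 → 0.449% ÷ 13.2% × 3210 mL = 109.19 mL
L-cysteine hydrochloride: 0.08% w/v = 0.8 g/L → 0.8 × 3.21 L = 2.57 g
ammonium chloride: 0.42 g per 100 mL × 3210 mL ÷ 100 = 13.48 g
sodium lactate: dilute stock: 1.23% ÷ 28.4% × 3210 mL = 139.02 mL

L-arabinose 109.19 mL; L-cysteine hydrochloride 2.57 g; ammonium chloride 13.48 g; sodium lactate 139.02 mL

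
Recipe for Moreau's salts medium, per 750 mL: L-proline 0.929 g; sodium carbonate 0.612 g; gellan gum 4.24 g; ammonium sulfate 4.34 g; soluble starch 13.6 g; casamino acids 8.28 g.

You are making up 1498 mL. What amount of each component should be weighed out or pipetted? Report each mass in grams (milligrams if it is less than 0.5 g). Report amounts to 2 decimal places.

Scale factor = 1498 mL / 750 mL = 1.99733.
L-proline: 0.929 g × (1498 mL / 750 mL) = 1.86 g
sodium carbonate: 0.612 g × (1498 mL / 750 mL) = 1.22 g
gellan gum: 4.24 g × (1498 mL / 750 mL) = 8.47 g
ammonium sulfate: 4.34 g × (1498 mL / 750 mL) = 8.67 g
soluble starch: 13.6 g × (1498 mL / 750 mL) = 27.16 g
casamino acids: 8.28 g × (1498 mL / 750 mL) = 16.54 g

L-proline 1.86 g; sodium carbonate 1.22 g; gellan gum 8.47 g; ammonium sulfate 8.67 g; soluble starch 27.16 g; casamino acids 16.54 g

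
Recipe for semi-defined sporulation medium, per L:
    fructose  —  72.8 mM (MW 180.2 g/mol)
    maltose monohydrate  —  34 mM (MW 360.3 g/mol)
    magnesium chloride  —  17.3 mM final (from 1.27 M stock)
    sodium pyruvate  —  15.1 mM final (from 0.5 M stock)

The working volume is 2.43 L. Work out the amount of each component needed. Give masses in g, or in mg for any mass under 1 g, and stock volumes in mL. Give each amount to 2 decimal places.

fructose 31.88 g; maltose monohydrate 29.77 g; magnesium chloride 33.10 mL; sodium pyruvate 73.39 mL

Scale factor relative to 1 L: 2.43.
fructose: 72.8 mmol/L × 180.2 g/mol × 2.43 L ÷ 1000 = 31.88 g
maltose monohydrate: 34 mmol/L × 360.3 g/mol × 2.43 L ÷ 1000 = 29.77 g
magnesium chloride: dilute stock: 17.3 mM × 2430 mL ÷ 1270 mM = 33.10 mL
sodium pyruvate: V = C2·V2/C1 = 15.1 mM × 2430 mL ÷ 500 mM = 73.39 mL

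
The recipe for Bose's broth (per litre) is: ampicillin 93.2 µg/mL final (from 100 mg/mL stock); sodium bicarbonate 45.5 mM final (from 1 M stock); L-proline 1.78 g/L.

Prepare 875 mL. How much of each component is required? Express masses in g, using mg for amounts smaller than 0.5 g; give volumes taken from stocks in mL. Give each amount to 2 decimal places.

Working volume: 875 mL = 0.875 L.
ampicillin: C1V1 = C2V2 → 93.2 µg/mL × 875 mL ÷ 100000 µg/mL = 0.82 mL
sodium bicarbonate: dilute stock: 45.5 mM × 875 mL ÷ 1000 mM = 39.81 mL
L-proline: 1.78 g/L × 0.875 L = 1.56 g

ampicillin 0.82 mL; sodium bicarbonate 39.81 mL; L-proline 1.56 g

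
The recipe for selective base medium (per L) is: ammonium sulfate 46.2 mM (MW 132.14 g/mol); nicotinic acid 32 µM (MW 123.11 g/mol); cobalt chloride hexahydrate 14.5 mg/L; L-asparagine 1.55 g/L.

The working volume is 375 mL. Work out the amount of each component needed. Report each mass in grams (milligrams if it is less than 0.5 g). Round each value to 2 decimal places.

ammonium sulfate 2.29 g; nicotinic acid 1.48 mg; cobalt chloride hexahydrate 5.44 mg; L-asparagine 0.58 g

Working volume: 375 mL = 0.375 L.
ammonium sulfate: 46.2 mmol/L × 132.14 g/mol × 0.375 L ÷ 1000 = 2.29 g
nicotinic acid: 32 µmol/L × 123.11 g/mol × 0.375 L ÷ 1000 = 1.48 mg
cobalt chloride hexahydrate: 14.5 mg/L × 0.375 L = 5.44 mg
L-asparagine: 1.55 g/L × 0.375 L = 0.58 g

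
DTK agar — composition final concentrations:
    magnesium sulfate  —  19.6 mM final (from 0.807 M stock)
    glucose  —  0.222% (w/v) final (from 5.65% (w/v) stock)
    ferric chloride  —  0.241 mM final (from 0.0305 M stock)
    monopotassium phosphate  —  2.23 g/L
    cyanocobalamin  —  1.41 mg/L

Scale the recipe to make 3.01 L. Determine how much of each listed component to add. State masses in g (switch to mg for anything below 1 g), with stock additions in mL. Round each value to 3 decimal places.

Working volume: 3.01 L.
magnesium sulfate: C1V1 = C2V2 → 19.6 mM × 3010 mL ÷ 807 mM = 73.105 mL
glucose: C1V1 = C2V2 → 0.222% ÷ 5.65% × 3010 mL = 118.269 mL
ferric chloride: C1V1 = C2V2 → 0.241 mM × 3010 mL ÷ 30.5 mM = 23.784 mL
monopotassium phosphate: 2.23 g/L × 3.01 L = 6.712 g
cyanocobalamin: 1.41 mg/L × 3.01 L = 4.244 mg

magnesium sulfate 73.105 mL; glucose 118.269 mL; ferric chloride 23.784 mL; monopotassium phosphate 6.712 g; cyanocobalamin 4.244 mg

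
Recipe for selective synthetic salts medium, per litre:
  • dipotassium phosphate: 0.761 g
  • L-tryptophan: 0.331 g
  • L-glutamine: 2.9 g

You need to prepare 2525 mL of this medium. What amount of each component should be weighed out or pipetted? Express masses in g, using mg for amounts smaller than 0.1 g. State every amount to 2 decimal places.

Scale factor = 2525 mL / 1000 mL = 2.525.
dipotassium phosphate: 0.761 g × (2525 mL / 1000 mL) = 1.92 g
L-tryptophan: 0.331 g × (2525 mL / 1000 mL) = 0.84 g
L-glutamine: 2.9 g × (2525 mL / 1000 mL) = 7.32 g

dipotassium phosphate 1.92 g; L-tryptophan 0.84 g; L-glutamine 7.32 g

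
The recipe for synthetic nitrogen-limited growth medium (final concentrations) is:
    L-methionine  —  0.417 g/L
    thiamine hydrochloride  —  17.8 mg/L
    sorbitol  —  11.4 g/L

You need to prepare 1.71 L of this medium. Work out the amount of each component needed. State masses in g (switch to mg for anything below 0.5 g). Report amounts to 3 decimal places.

L-methionine 0.713 g; thiamine hydrochloride 30.438 mg; sorbitol 19.494 g

Working volume: 1.71 L.
L-methionine: 0.417 g/L × 1.71 L = 0.713 g
thiamine hydrochloride: 17.8 mg/L × 1.71 L = 30.438 mg
sorbitol: 11.4 g/L × 1.71 L = 19.494 g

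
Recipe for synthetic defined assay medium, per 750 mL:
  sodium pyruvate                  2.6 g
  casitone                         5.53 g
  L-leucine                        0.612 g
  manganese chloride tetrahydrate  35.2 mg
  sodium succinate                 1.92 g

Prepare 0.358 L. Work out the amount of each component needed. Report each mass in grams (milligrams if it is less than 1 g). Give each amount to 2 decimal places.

Ratio of target to recipe volume: 358 / 750 = 0.477333.
sodium pyruvate: 2.6 g × (358 mL / 750 mL) = 1.24 g
casitone: 5.53 g × (358 mL / 750 mL) = 2.64 g
L-leucine: 0.612 g × (358 mL / 750 mL) = 0.292128 g = 292.13 mg
manganese chloride tetrahydrate: 35.2 mg × (358 mL / 750 mL) = 16.80 mg
sodium succinate: 1.92 g × (358 mL / 750 mL) = 0.91648 g = 916.48 mg

sodium pyruvate 1.24 g; casitone 2.64 g; L-leucine 292.13 mg; manganese chloride tetrahydrate 16.80 mg; sodium succinate 916.48 mg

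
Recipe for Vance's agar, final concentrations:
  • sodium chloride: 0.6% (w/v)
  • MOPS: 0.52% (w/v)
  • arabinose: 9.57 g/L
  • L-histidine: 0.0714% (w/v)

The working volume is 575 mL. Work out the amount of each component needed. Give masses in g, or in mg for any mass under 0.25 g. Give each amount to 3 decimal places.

sodium chloride 3.450 g; MOPS 2.990 g; arabinose 5.503 g; L-histidine 0.411 g

Target volume = 575 mL = 0.575 L.
sodium chloride: 0.6% w/v = 6 g/L → 6 × 0.575 L = 3.450 g
MOPS: 0.52% w/v = 5.2 g/L → 5.2 × 0.575 L = 2.990 g
arabinose: 9.57 g/L × 0.575 L = 5.503 g
L-histidine: 0.0714 g per 100 mL × 575 mL ÷ 100 = 0.411 g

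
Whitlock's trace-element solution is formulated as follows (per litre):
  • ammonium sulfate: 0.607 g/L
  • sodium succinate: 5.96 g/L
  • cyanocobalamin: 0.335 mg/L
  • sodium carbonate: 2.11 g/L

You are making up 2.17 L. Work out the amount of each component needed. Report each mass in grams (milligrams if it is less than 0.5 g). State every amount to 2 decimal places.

Working volume: 2.17 L.
ammonium sulfate: 0.607 g/L × 2.17 L = 1.32 g
sodium succinate: 5.96 g/L × 2.17 L = 12.93 g
cyanocobalamin: 0.335 mg/L × 2.17 L = 0.73 mg
sodium carbonate: 2.11 g/L × 2.17 L = 4.58 g

ammonium sulfate 1.32 g; sodium succinate 12.93 g; cyanocobalamin 0.73 mg; sodium carbonate 4.58 g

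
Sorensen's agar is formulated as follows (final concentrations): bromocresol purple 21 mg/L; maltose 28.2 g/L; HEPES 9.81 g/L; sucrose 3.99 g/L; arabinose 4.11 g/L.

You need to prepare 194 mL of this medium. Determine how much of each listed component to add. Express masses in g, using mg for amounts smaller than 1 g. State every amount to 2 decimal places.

Scale factor relative to 1 L: 0.194.
bromocresol purple: 21 mg/L × 0.194 L = 4.07 mg
maltose: 28.2 g/L × 0.194 L = 5.47 g
HEPES: 9.81 g/L × 0.194 L = 1.90 g
sucrose: 3.99 g/L × 0.194 L = 0.77406 g = 774.06 mg
arabinose: 4.11 g/L × 0.194 L = 0.79734 g = 797.34 mg

bromocresol purple 4.07 mg; maltose 5.47 g; HEPES 1.90 g; sucrose 774.06 mg; arabinose 797.34 mg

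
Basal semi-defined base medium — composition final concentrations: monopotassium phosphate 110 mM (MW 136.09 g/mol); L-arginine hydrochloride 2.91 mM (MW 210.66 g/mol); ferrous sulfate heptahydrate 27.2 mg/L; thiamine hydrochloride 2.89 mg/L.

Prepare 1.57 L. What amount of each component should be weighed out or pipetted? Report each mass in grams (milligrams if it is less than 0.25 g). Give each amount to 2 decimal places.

Working volume: 1.57 L.
monopotassium phosphate: 110 mmol/L × 136.09 g/mol × 1.57 L ÷ 1000 = 23.50 g
L-arginine hydrochloride: 2.91 mmol/L × 210.66 g/mol × 1.57 L ÷ 1000 = 0.96 g
ferrous sulfate heptahydrate: 27.2 mg/L × 1.57 L = 42.70 mg
thiamine hydrochloride: 2.89 mg/L × 1.57 L = 4.54 mg

monopotassium phosphate 23.50 g; L-arginine hydrochloride 0.96 g; ferrous sulfate heptahydrate 42.70 mg; thiamine hydrochloride 4.54 mg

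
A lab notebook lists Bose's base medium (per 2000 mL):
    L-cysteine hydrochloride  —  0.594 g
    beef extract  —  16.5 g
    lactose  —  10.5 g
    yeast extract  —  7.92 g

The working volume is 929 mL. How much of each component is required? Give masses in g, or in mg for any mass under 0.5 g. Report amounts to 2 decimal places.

L-cysteine hydrochloride 275.91 mg; beef extract 7.66 g; lactose 4.88 g; yeast extract 3.68 g

Ratio of target to recipe volume: 929 / 2000 = 0.4645.
L-cysteine hydrochloride: 0.594 g × (929 mL / 2000 mL) = 0.275913 g = 275.91 mg
beef extract: 16.5 g × (929 mL / 2000 mL) = 7.66 g
lactose: 10.5 g × (929 mL / 2000 mL) = 4.88 g
yeast extract: 7.92 g × (929 mL / 2000 mL) = 3.68 g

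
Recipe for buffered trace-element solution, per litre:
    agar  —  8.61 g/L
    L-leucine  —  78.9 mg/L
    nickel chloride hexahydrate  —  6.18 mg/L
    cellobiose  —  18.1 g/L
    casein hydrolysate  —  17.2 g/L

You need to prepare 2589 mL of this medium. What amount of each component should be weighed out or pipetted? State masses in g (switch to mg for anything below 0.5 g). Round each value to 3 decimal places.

agar 22.291 g; L-leucine 204.272 mg; nickel chloride hexahydrate 16.000 mg; cellobiose 46.861 g; casein hydrolysate 44.531 g

Scale factor relative to 1 L: 2.589.
agar: 8.61 g/L × 2.589 L = 22.291 g
L-leucine: 78.9 mg/L × 2.589 L = 204.272 mg
nickel chloride hexahydrate: 6.18 mg/L × 2.589 L = 16.000 mg
cellobiose: 18.1 g/L × 2.589 L = 46.861 g
casein hydrolysate: 17.2 g/L × 2.589 L = 44.531 g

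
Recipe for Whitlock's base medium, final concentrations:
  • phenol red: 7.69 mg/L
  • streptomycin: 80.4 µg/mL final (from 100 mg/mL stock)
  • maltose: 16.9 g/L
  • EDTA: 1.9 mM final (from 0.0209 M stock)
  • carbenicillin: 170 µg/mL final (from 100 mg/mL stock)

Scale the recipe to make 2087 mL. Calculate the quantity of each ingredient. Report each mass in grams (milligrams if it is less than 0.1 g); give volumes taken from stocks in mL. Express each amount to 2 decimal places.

phenol red 16.05 mg; streptomycin 1.68 mL; maltose 35.27 g; EDTA 189.73 mL; carbenicillin 3.55 mL

Working volume: 2087 mL = 2.087 L.
phenol red: 7.69 mg/L × 2.087 L = 16.05 mg
streptomycin: C1V1 = C2V2 → 80.4 µg/mL × 2087 mL ÷ 100000 µg/mL = 1.68 mL
maltose: 16.9 g/L × 2.087 L = 35.27 g
EDTA: dilute stock: 1.9 mM × 2087 mL ÷ 20.9 mM = 189.73 mL
carbenicillin: dilute stock: 170 µg/mL × 2087 mL ÷ 100000 µg/mL = 3.55 mL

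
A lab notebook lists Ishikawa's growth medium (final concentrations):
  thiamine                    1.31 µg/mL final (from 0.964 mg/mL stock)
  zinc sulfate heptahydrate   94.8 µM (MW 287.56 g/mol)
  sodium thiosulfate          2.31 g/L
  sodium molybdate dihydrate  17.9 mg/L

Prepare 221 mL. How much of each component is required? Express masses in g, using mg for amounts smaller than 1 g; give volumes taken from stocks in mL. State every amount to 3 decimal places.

Working volume: 221 mL = 0.221 L.
thiamine: dilute stock: 1.31 µg/mL × 221 mL ÷ 964 µg/mL = 0.300 mL
zinc sulfate heptahydrate: 94.8 µmol/L × 287.56 g/mol × 0.221 L ÷ 1000 = 6.025 mg
sodium thiosulfate: 2.31 g/L × 0.221 L = 0.51051 g = 510.510 mg
sodium molybdate dihydrate: 17.9 mg/L × 0.221 L = 3.956 mg

thiamine 0.300 mL; zinc sulfate heptahydrate 6.025 mg; sodium thiosulfate 510.510 mg; sodium molybdate dihydrate 3.956 mg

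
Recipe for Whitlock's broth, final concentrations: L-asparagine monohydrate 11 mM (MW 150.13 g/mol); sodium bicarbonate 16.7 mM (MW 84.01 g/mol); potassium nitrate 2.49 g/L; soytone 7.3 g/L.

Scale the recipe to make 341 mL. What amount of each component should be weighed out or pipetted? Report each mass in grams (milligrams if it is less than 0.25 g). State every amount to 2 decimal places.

L-asparagine monohydrate 0.56 g; sodium bicarbonate 0.48 g; potassium nitrate 0.85 g; soytone 2.49 g

Scale factor relative to 1 L: 0.341.
L-asparagine monohydrate: 11 mmol/L × 150.13 g/mol × 0.341 L ÷ 1000 = 0.56 g
sodium bicarbonate: 16.7 mmol/L × 84.01 g/mol × 0.341 L ÷ 1000 = 0.48 g
potassium nitrate: 2.49 g/L × 0.341 L = 0.85 g
soytone: 7.3 g/L × 0.341 L = 2.49 g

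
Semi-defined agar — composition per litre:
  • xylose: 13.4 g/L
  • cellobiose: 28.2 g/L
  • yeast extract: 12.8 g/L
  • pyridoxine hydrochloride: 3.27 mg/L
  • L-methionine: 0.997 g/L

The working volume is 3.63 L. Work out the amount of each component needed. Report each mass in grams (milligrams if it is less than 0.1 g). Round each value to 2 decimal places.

xylose 48.64 g; cellobiose 102.37 g; yeast extract 46.46 g; pyridoxine hydrochloride 11.87 mg; L-methionine 3.62 g

Working volume: 3.63 L.
xylose: 13.4 g/L × 3.63 L = 48.64 g
cellobiose: 28.2 g/L × 3.63 L = 102.37 g
yeast extract: 12.8 g/L × 3.63 L = 46.46 g
pyridoxine hydrochloride: 3.27 mg/L × 3.63 L = 11.87 mg
L-methionine: 0.997 g/L × 3.63 L = 3.62 g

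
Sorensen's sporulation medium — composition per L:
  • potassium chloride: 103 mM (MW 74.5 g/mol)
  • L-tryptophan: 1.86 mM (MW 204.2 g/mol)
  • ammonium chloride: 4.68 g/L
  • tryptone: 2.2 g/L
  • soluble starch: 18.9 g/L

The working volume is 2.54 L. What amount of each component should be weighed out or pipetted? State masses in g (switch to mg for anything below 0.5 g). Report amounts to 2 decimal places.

potassium chloride 19.49 g; L-tryptophan 0.96 g; ammonium chloride 11.89 g; tryptone 5.59 g; soluble starch 48.01 g

Scale factor relative to 1 L: 2.54.
potassium chloride: 103 mmol/L × 74.5 g/mol × 2.54 L ÷ 1000 = 19.49 g
L-tryptophan: 1.86 mmol/L × 204.2 g/mol × 2.54 L ÷ 1000 = 0.96 g
ammonium chloride: 4.68 g/L × 2.54 L = 11.89 g
tryptone: 2.2 g/L × 2.54 L = 5.59 g
soluble starch: 18.9 g/L × 2.54 L = 48.01 g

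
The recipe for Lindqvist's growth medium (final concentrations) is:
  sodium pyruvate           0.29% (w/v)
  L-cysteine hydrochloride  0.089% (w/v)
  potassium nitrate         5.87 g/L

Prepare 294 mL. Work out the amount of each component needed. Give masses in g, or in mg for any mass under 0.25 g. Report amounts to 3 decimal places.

Working volume: 294 mL = 0.294 L.
sodium pyruvate: 0.29% w/v = 2.9 g/L → 2.9 × 0.294 L = 0.853 g
L-cysteine hydrochloride: 0.089% w/v = 0.89 g/L → 0.89 × 0.294 L = 0.262 g
potassium nitrate: 5.87 g/L × 0.294 L = 1.726 g

sodium pyruvate 0.853 g; L-cysteine hydrochloride 0.262 g; potassium nitrate 1.726 g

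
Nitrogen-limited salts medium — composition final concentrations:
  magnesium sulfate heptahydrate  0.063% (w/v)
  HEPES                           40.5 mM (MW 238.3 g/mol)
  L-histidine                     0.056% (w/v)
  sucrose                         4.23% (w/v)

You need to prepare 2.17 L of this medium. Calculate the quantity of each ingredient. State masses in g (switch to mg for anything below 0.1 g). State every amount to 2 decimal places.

Scale factor relative to 1 L: 2.17.
magnesium sulfate heptahydrate: 0.063% w/v = 0.63 g/L → 0.63 × 2.17 L = 1.37 g
HEPES: 40.5 mmol/L × 238.3 g/mol × 2.17 L ÷ 1000 = 20.94 g
L-histidine: 0.056 g per 100 mL × 2170 mL ÷ 100 = 1.22 g
sucrose: 4.23 g per 100 mL × 2170 mL ÷ 100 = 91.79 g

magnesium sulfate heptahydrate 1.37 g; HEPES 20.94 g; L-histidine 1.22 g; sucrose 91.79 g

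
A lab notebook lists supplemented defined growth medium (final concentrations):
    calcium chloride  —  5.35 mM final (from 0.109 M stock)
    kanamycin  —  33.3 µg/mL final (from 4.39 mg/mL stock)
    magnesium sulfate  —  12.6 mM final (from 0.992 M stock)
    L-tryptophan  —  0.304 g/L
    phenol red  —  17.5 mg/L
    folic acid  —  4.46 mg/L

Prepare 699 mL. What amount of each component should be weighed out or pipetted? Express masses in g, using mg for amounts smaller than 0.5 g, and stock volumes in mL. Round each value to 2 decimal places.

calcium chloride 34.31 mL; kanamycin 5.30 mL; magnesium sulfate 8.88 mL; L-tryptophan 212.50 mg; phenol red 12.23 mg; folic acid 3.12 mg

Scale factor relative to 1 L: 0.699.
calcium chloride: C1V1 = C2V2 → 5.35 mM × 699 mL ÷ 109 mM = 34.31 mL
kanamycin: C1V1 = C2V2 → 33.3 µg/mL × 699 mL ÷ 4390 µg/mL = 5.30 mL
magnesium sulfate: V = C2·V2/C1 = 12.6 mM × 699 mL ÷ 992 mM = 8.88 mL
L-tryptophan: 0.304 g/L × 0.699 L = 0.212496 g = 212.50 mg
phenol red: 17.5 mg/L × 0.699 L = 12.23 mg
folic acid: 4.46 mg/L × 0.699 L = 3.12 mg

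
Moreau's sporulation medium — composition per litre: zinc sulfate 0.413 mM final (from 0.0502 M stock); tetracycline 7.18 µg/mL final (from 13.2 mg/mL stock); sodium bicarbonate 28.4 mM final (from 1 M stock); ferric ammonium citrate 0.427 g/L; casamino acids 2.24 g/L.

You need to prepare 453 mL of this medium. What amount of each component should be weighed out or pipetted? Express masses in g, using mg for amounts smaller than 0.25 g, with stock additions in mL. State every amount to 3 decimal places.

Scale factor relative to 1 L: 0.453.
zinc sulfate: C1V1 = C2V2 → 0.413 mM × 453 mL ÷ 50.2 mM = 3.727 mL
tetracycline: C1V1 = C2V2 → 7.18 µg/mL × 453 mL ÷ 13200 µg/mL = 0.246 mL
sodium bicarbonate: dilute stock: 28.4 mM × 453 mL ÷ 1000 mM = 12.865 mL
ferric ammonium citrate: 0.427 g/L × 0.453 L = 0.193431 g = 193.431 mg
casamino acids: 2.24 g/L × 0.453 L = 1.015 g

zinc sulfate 3.727 mL; tetracycline 0.246 mL; sodium bicarbonate 12.865 mL; ferric ammonium citrate 193.431 mg; casamino acids 1.015 g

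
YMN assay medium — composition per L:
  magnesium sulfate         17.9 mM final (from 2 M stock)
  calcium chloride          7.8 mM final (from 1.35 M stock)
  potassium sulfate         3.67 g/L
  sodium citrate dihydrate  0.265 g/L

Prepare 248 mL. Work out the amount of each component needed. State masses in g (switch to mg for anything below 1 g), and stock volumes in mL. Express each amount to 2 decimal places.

Target volume = 248 mL = 0.248 L.
magnesium sulfate: V = C2·V2/C1 = 17.9 mM × 248 mL ÷ 2000 mM = 2.22 mL
calcium chloride: C1V1 = C2V2 → 7.8 mM × 248 mL ÷ 1350 mM = 1.43 mL
potassium sulfate: 3.67 g/L × 0.248 L = 0.91016 g = 910.16 mg
sodium citrate dihydrate: 0.265 g/L × 0.248 L = 0.06572 g = 65.72 mg

magnesium sulfate 2.22 mL; calcium chloride 1.43 mL; potassium sulfate 910.16 mg; sodium citrate dihydrate 65.72 mg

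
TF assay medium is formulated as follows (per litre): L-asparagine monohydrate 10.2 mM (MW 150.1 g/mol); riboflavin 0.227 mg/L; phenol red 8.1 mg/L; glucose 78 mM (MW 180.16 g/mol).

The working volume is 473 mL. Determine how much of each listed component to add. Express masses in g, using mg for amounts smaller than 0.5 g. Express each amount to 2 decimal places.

L-asparagine monohydrate 0.72 g; riboflavin 0.11 mg; phenol red 3.83 mg; glucose 6.65 g

Scale factor relative to 1 L: 0.473.
L-asparagine monohydrate: 10.2 mmol/L × 150.1 g/mol × 0.473 L ÷ 1000 = 0.72 g
riboflavin: 0.227 mg/L × 0.473 L = 0.11 mg
phenol red: 8.1 mg/L × 0.473 L = 3.83 mg
glucose: 78 mmol/L × 180.16 g/mol × 0.473 L ÷ 1000 = 6.65 g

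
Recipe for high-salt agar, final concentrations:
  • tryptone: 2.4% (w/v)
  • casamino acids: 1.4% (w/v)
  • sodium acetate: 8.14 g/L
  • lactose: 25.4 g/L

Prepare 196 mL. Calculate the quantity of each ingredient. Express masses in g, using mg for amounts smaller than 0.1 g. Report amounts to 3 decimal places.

tryptone 4.704 g; casamino acids 2.744 g; sodium acetate 1.595 g; lactose 4.978 g

Scale factor relative to 1 L: 0.196.
tryptone: 2.4% w/v = 24 g/L → 24 × 0.196 L = 4.704 g
casamino acids: 1.4% w/v = 14 g/L → 14 × 0.196 L = 2.744 g
sodium acetate: 8.14 g/L × 0.196 L = 1.595 g
lactose: 25.4 g/L × 0.196 L = 4.978 g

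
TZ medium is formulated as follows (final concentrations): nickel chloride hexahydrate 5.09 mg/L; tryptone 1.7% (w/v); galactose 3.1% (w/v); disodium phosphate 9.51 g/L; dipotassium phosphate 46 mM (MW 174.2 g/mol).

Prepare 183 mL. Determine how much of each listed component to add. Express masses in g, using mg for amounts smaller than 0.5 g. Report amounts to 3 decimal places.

Working volume: 183 mL = 0.183 L.
nickel chloride hexahydrate: 5.09 mg/L × 0.183 L = 0.931 mg
tryptone: 1.7 g per 100 mL × 183 mL ÷ 100 = 3.111 g
galactose: 3.1 g per 100 mL × 183 mL ÷ 100 = 5.673 g
disodium phosphate: 9.51 g/L × 0.183 L = 1.740 g
dipotassium phosphate: 46 mmol/L × 174.2 g/mol × 0.183 L ÷ 1000 = 1.466 g

nickel chloride hexahydrate 0.931 mg; tryptone 3.111 g; galactose 5.673 g; disodium phosphate 1.740 g; dipotassium phosphate 1.466 g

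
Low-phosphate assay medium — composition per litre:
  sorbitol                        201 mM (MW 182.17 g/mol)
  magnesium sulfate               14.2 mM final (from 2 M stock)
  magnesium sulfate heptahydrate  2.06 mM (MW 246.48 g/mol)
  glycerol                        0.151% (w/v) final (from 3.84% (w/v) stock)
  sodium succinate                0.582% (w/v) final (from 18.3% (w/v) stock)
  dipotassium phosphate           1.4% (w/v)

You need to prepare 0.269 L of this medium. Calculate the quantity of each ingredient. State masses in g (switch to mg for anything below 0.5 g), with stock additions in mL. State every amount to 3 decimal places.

sorbitol 9.850 g; magnesium sulfate 1.910 mL; magnesium sulfate heptahydrate 136.584 mg; glycerol 10.578 mL; sodium succinate 8.555 mL; dipotassium phosphate 3.766 g

Scale factor relative to 1 L: 0.269.
sorbitol: 201 mmol/L × 182.17 g/mol × 0.269 L ÷ 1000 = 9.850 g
magnesium sulfate: C1V1 = C2V2 → 14.2 mM × 269 mL ÷ 2000 mM = 1.910 mL
magnesium sulfate heptahydrate: 2.06 mmol/L × 246.48 mg/mmol × 0.269 L = 136.584 mg
glycerol: C1V1 = C2V2 → 0.151% ÷ 3.84% × 269 mL = 10.578 mL
sodium succinate: V = C2·V2/C1 = 0.582% ÷ 18.3% × 269 mL = 8.555 mL
dipotassium phosphate: 1.4 g per 100 mL × 269 mL ÷ 100 = 3.766 g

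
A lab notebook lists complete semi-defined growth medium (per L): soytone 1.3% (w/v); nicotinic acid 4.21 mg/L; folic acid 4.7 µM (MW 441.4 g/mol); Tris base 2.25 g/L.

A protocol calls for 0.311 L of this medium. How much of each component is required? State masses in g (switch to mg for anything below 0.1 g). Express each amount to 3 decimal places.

Working volume: 0.311 L.
soytone: 1.3% w/v = 13 g/L → 13 × 0.311 L = 4.043 g
nicotinic acid: 4.21 mg/L × 0.311 L = 1.309 mg
folic acid: 4.7 µmol/L × 441.4 g/mol × 0.311 L ÷ 1000 = 0.645 mg
Tris base: 2.25 g/L × 0.311 L = 0.700 g

soytone 4.043 g; nicotinic acid 1.309 mg; folic acid 0.645 mg; Tris base 0.700 g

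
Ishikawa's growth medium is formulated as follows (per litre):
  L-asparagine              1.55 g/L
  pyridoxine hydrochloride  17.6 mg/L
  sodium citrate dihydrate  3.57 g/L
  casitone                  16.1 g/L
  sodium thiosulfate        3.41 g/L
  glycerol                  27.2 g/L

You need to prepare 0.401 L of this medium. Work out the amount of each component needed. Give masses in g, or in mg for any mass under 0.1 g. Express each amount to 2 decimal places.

Scale factor relative to 1 L: 0.401.
L-asparagine: 1.55 g/L × 0.401 L = 0.62 g
pyridoxine hydrochloride: 17.6 mg/L × 0.401 L = 7.06 mg
sodium citrate dihydrate: 3.57 g/L × 0.401 L = 1.43 g
casitone: 16.1 g/L × 0.401 L = 6.46 g
sodium thiosulfate: 3.41 g/L × 0.401 L = 1.37 g
glycerol: 27.2 g/L × 0.401 L = 10.91 g

L-asparagine 0.62 g; pyridoxine hydrochloride 7.06 mg; sodium citrate dihydrate 1.43 g; casitone 6.46 g; sodium thiosulfate 1.37 g; glycerol 10.91 g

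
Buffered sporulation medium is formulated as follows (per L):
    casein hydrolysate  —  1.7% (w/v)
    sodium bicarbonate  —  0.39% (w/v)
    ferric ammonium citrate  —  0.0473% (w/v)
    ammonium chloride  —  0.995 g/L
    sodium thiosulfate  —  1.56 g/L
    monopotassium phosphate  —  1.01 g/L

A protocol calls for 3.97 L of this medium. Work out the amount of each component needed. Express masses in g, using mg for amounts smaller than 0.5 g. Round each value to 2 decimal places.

casein hydrolysate 67.49 g; sodium bicarbonate 15.48 g; ferric ammonium citrate 1.88 g; ammonium chloride 3.95 g; sodium thiosulfate 6.19 g; monopotassium phosphate 4.01 g

Working volume: 3.97 L.
casein hydrolysate: 1.7 g per 100 mL × 3970 mL ÷ 100 = 67.49 g
sodium bicarbonate: 0.39% w/v = 3.9 g/L → 3.9 × 3.97 L = 15.48 g
ferric ammonium citrate: 0.0473% w/v = 0.473 g/L → 0.473 × 3.97 L = 1.88 g
ammonium chloride: 0.995 g/L × 3.97 L = 3.95 g
sodium thiosulfate: 1.56 g/L × 3.97 L = 6.19 g
monopotassium phosphate: 1.01 g/L × 3.97 L = 4.01 g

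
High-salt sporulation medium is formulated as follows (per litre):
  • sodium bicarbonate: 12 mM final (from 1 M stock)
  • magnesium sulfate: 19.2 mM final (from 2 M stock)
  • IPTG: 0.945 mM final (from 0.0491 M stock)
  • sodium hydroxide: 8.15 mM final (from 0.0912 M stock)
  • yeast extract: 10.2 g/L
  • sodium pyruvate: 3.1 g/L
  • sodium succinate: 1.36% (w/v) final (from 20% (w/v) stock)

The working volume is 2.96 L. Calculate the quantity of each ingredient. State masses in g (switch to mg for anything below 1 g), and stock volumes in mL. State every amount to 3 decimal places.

Scale factor relative to 1 L: 2.96.
sodium bicarbonate: C1V1 = C2V2 → 12 mM × 2960 mL ÷ 1000 mM = 35.520 mL
magnesium sulfate: V = C2·V2/C1 = 19.2 mM × 2960 mL ÷ 2000 mM = 28.416 mL
IPTG: dilute stock: 0.945 mM × 2960 mL ÷ 49.1 mM = 56.969 mL
sodium hydroxide: V = C2·V2/C1 = 8.15 mM × 2960 mL ÷ 91.2 mM = 264.518 mL
yeast extract: 10.2 g/L × 2.96 L = 30.192 g
sodium pyruvate: 3.1 g/L × 2.96 L = 9.176 g
sodium succinate: dilute stock: 1.36% ÷ 20% × 2960 mL = 201.280 mL

sodium bicarbonate 35.520 mL; magnesium sulfate 28.416 mL; IPTG 56.969 mL; sodium hydroxide 264.518 mL; yeast extract 30.192 g; sodium pyruvate 9.176 g; sodium succinate 201.280 mL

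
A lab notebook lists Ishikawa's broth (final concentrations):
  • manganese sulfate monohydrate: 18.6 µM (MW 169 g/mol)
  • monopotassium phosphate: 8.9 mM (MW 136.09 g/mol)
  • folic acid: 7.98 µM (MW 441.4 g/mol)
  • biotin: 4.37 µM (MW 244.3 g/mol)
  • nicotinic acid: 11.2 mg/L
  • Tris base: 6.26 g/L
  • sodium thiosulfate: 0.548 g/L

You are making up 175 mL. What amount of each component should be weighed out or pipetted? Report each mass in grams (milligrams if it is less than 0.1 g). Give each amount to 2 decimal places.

Scale factor relative to 1 L: 0.175.
manganese sulfate monohydrate: 18.6 µmol/L × 169 g/mol × 0.175 L ÷ 1000 = 0.55 mg
monopotassium phosphate: 8.9 mmol/L × 136.09 g/mol × 0.175 L ÷ 1000 = 0.21 g
folic acid: 7.98 µmol/L × 441.4 g/mol × 0.175 L ÷ 1000 = 0.62 mg
biotin: 4.37 µmol/L × 244.3 g/mol × 0.175 L ÷ 1000 = 0.19 mg
nicotinic acid: 11.2 mg/L × 0.175 L = 1.96 mg
Tris base: 6.26 g/L × 0.175 L = 1.10 g
sodium thiosulfate: 0.548 g/L × 0.175 L = 0.0959 g = 95.90 mg

manganese sulfate monohydrate 0.55 mg; monopotassium phosphate 0.21 g; folic acid 0.62 mg; biotin 0.19 mg; nicotinic acid 1.96 mg; Tris base 1.10 g; sodium thiosulfate 95.90 mg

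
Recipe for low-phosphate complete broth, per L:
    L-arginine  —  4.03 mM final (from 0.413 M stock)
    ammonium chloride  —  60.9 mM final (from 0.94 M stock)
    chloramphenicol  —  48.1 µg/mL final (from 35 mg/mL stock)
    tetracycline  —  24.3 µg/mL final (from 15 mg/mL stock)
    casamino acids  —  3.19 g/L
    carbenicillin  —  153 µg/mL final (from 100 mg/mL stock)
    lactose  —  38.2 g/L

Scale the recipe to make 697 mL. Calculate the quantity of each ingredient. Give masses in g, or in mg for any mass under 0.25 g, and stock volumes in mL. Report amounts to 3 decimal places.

L-arginine 6.801 mL; ammonium chloride 45.157 mL; chloramphenicol 0.958 mL; tetracycline 1.129 mL; casamino acids 2.223 g; carbenicillin 1.066 mL; lactose 26.625 g

Target volume = 697 mL = 0.697 L.
L-arginine: V = C2·V2/C1 = 4.03 mM × 697 mL ÷ 413 mM = 6.801 mL
ammonium chloride: V = C2·V2/C1 = 60.9 mM × 697 mL ÷ 940 mM = 45.157 mL
chloramphenicol: C1V1 = C2V2 → 48.1 µg/mL × 697 mL ÷ 35000 µg/mL = 0.958 mL
tetracycline: V = C2·V2/C1 = 24.3 µg/mL × 697 mL ÷ 15000 µg/mL = 1.129 mL
casamino acids: 3.19 g/L × 0.697 L = 2.223 g
carbenicillin: V = C2·V2/C1 = 153 µg/mL × 697 mL ÷ 100000 µg/mL = 1.066 mL
lactose: 38.2 g/L × 0.697 L = 26.625 g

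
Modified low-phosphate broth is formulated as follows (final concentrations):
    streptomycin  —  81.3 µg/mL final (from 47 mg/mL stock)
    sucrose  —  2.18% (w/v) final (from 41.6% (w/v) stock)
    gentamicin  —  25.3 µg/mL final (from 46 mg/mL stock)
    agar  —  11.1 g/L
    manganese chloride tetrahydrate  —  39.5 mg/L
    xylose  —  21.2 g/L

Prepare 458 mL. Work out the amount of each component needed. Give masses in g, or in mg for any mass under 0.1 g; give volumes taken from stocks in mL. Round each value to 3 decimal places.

streptomycin 0.792 mL; sucrose 24.001 mL; gentamicin 0.252 mL; agar 5.084 g; manganese chloride tetrahydrate 18.091 mg; xylose 9.710 g

Target volume = 458 mL = 0.458 L.
streptomycin: C1V1 = C2V2 → 81.3 µg/mL × 458 mL ÷ 47000 µg/mL = 0.792 mL
sucrose: V = C2·V2/C1 = 2.18% ÷ 41.6% × 458 mL = 24.001 mL
gentamicin: V = C2·V2/C1 = 25.3 µg/mL × 458 mL ÷ 46000 µg/mL = 0.252 mL
agar: 11.1 g/L × 0.458 L = 5.084 g
manganese chloride tetrahydrate: 39.5 mg/L × 0.458 L = 18.091 mg
xylose: 21.2 g/L × 0.458 L = 9.710 g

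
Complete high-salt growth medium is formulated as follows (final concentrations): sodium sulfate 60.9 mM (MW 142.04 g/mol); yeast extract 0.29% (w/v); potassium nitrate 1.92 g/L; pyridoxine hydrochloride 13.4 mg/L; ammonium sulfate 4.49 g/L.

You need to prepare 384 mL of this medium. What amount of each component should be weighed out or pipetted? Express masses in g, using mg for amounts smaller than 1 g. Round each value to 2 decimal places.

sodium sulfate 3.32 g; yeast extract 1.11 g; potassium nitrate 737.28 mg; pyridoxine hydrochloride 5.15 mg; ammonium sulfate 1.72 g

Scale factor relative to 1 L: 0.384.
sodium sulfate: 60.9 mmol/L × 142.04 g/mol × 0.384 L ÷ 1000 = 3.32 g
yeast extract: 0.29 g per 100 mL × 384 mL ÷ 100 = 1.11 g
potassium nitrate: 1.92 g/L × 0.384 L = 0.73728 g = 737.28 mg
pyridoxine hydrochloride: 13.4 mg/L × 0.384 L = 5.15 mg
ammonium sulfate: 4.49 g/L × 0.384 L = 1.72 g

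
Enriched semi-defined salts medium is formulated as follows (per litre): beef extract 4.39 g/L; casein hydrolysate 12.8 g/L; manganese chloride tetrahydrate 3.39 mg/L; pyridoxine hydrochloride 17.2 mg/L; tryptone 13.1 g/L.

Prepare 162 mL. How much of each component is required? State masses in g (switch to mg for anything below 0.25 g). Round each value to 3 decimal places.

beef extract 0.711 g; casein hydrolysate 2.074 g; manganese chloride tetrahydrate 0.549 mg; pyridoxine hydrochloride 2.786 mg; tryptone 2.122 g

Working volume: 162 mL = 0.162 L.
beef extract: 4.39 g/L × 0.162 L = 0.711 g
casein hydrolysate: 12.8 g/L × 0.162 L = 2.074 g
manganese chloride tetrahydrate: 3.39 mg/L × 0.162 L = 0.549 mg
pyridoxine hydrochloride: 17.2 mg/L × 0.162 L = 2.786 mg
tryptone: 13.1 g/L × 0.162 L = 2.122 g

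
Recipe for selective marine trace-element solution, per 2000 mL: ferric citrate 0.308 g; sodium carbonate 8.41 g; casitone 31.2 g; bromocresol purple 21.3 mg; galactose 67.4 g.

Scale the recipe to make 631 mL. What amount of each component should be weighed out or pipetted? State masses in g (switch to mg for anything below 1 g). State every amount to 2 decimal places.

ferric citrate 97.17 mg; sodium carbonate 2.65 g; casitone 9.84 g; bromocresol purple 6.72 mg; galactose 21.26 g

Ratio of target to recipe volume: 631 / 2000 = 0.3155.
ferric citrate: 0.308 g × (631 mL / 2000 mL) = 0.097174 g = 97.17 mg
sodium carbonate: 8.41 g × (631 mL / 2000 mL) = 2.65 g
casitone: 31.2 g × (631 mL / 2000 mL) = 9.84 g
bromocresol purple: 21.3 mg × (631 mL / 2000 mL) = 6.72 mg
galactose: 67.4 g × (631 mL / 2000 mL) = 21.26 g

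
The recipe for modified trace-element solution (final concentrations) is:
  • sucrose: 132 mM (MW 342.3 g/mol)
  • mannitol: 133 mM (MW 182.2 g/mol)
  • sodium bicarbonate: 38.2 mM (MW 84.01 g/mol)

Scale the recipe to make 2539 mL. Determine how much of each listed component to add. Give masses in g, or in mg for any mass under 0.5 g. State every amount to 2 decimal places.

Working volume: 2539 mL = 2.539 L.
sucrose: 132 mmol/L × 342.3 g/mol × 2.539 L ÷ 1000 = 114.72 g
mannitol: 133 mmol/L × 182.2 g/mol × 2.539 L ÷ 1000 = 61.53 g
sodium bicarbonate: 38.2 mmol/L × 84.01 g/mol × 2.539 L ÷ 1000 = 8.15 g

sucrose 114.72 g; mannitol 61.53 g; sodium bicarbonate 8.15 g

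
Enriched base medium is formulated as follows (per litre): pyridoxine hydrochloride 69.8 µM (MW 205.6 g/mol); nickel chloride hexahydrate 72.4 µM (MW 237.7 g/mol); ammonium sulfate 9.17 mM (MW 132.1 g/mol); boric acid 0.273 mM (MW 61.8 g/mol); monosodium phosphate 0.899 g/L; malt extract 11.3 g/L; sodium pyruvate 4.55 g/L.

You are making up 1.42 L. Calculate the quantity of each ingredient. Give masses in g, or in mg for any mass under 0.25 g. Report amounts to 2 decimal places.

Scale factor relative to 1 L: 1.42.
pyridoxine hydrochloride: 69.8 µmol/L × 205.6 g/mol × 1.42 L ÷ 1000 = 20.38 mg
nickel chloride hexahydrate: 72.4 µmol/L × 237.7 g/mol × 1.42 L ÷ 1000 = 24.44 mg
ammonium sulfate: 9.17 mmol/L × 132.1 g/mol × 1.42 L ÷ 1000 = 1.72 g
boric acid: 0.273 mmol/L × 61.8 mg/mmol × 1.42 L = 23.96 mg
monosodium phosphate: 0.899 g/L × 1.42 L = 1.28 g
malt extract: 11.3 g/L × 1.42 L = 16.05 g
sodium pyruvate: 4.55 g/L × 1.42 L = 6.46 g

pyridoxine hydrochloride 20.38 mg; nickel chloride hexahydrate 24.44 mg; ammonium sulfate 1.72 g; boric acid 23.96 mg; monosodium phosphate 1.28 g; malt extract 16.05 g; sodium pyruvate 6.46 g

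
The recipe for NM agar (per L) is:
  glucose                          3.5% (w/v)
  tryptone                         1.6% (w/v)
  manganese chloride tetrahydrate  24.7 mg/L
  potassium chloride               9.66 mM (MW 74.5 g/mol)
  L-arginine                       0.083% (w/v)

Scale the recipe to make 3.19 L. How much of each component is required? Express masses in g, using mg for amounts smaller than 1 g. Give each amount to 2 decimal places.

glucose 111.65 g; tryptone 51.04 g; manganese chloride tetrahydrate 78.79 mg; potassium chloride 2.30 g; L-arginine 2.65 g

Scale factor relative to 1 L: 3.19.
glucose: 3.5% w/v = 35 g/L → 35 × 3.19 L = 111.65 g
tryptone: 1.6 g per 100 mL × 3190 mL ÷ 100 = 51.04 g
manganese chloride tetrahydrate: 24.7 mg/L × 3.19 L = 78.79 mg
potassium chloride: 9.66 mmol/L × 74.5 g/mol × 3.19 L ÷ 1000 = 2.30 g
L-arginine: 0.083% w/v = 0.83 g/L → 0.83 × 3.19 L = 2.65 g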